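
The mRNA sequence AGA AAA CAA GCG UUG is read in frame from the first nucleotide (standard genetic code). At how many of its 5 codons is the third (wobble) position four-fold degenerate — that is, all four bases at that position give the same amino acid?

Codon 1 AGA (Arg): third position 2-fold.
Codon 2 AAA (Lys): third position 2-fold.
Codon 3 CAA (Gln): third position 2-fold.
Codon 4 GCG (Ala): third position 4-fold.
Codon 5 UUG (Leu): third position 2-fold.
Four-fold degenerate third positions: 1.

1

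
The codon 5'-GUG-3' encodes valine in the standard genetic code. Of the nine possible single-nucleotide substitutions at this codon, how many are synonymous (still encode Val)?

Position 1: none → 0 synonymous.
Position 2: none → 0 synonymous.
Position 3: GUU, GUC, GUA → 3 synonymous.
Total: 0 + 0 + 3 = 3.

3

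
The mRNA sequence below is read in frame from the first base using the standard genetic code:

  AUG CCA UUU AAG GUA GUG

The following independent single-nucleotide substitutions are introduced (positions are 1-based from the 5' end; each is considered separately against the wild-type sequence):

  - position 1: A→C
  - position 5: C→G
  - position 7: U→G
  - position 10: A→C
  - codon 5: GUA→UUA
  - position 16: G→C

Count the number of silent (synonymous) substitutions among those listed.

Codon 1: AUG (Met) → CUG (Leu) — missense.
Codon 2: CCA (Pro) → CGA (Arg) — missense.
Codon 3: UUU (Phe) → GUU (Val) — missense.
Codon 4: AAG (Lys) → CAG (Gln) — missense.
Codon 5: GUA (Val) → UUA (Leu) — missense.
Codon 6: GUG (Val) → CUG (Leu) — missense.
Synonymous: 0 of 6.

0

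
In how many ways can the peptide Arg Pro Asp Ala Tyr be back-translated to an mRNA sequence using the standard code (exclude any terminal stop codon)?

Arg: 6 codons.
Pro: 4 codons.
Asp: 2 codons.
Ala: 4 codons.
Tyr: 2 codons.
6 × 4 × 2 × 4 × 2 = 384.

384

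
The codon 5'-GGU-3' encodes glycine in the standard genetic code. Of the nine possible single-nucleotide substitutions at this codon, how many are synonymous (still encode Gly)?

Position 1: none → 0 synonymous.
Position 2: none → 0 synonymous.
Position 3: GGC, GGA, GGG → 3 synonymous.
Total: 0 + 0 + 3 = 3.

3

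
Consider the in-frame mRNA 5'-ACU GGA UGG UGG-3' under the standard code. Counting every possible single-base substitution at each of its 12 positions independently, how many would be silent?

6

Codon 1 (ACU, Thr): 3 synonymous substitutions.
Codon 2 (GGA, Gly): 3 synonymous substitutions.
Codon 3 (UGG, Trp): 0 synonymous substitutions.
Codon 4 (UGG, Trp): 0 synonymous substitutions.
Total: 3 + 3 + 0 + 0 = 6.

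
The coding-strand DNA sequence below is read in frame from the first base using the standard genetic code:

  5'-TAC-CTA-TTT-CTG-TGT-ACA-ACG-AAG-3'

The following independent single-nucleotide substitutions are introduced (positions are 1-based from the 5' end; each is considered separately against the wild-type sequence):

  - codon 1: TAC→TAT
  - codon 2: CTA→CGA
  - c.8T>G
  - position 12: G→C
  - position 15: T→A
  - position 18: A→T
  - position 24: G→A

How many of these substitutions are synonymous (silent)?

4

Codon 1: TAC (Tyr) → TAT (Tyr) — synonymous.
Codon 2: CTA (Leu) → CGA (Arg) — missense.
Codon 3: TTT (Phe) → TGT (Cys) — missense.
Codon 4: CTG (Leu) → CTC (Leu) — synonymous.
Codon 5: TGT (Cys) → TGA (Stop) — nonsense.
Codon 6: ACA (Thr) → ACT (Thr) — synonymous.
Codon 8: AAG (Lys) → AAA (Lys) — synonymous.
Synonymous: 4 of 7.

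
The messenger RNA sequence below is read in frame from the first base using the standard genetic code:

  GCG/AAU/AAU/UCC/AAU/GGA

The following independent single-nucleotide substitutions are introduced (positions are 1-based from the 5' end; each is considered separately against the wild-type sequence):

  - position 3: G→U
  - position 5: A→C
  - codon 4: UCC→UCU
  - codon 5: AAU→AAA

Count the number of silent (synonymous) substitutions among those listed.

2

Codon 1: GCG (Ala) → GCU (Ala) — synonymous.
Codon 2: AAU (Asn) → ACU (Thr) — missense.
Codon 4: UCC (Ser) → UCU (Ser) — synonymous.
Codon 5: AAU (Asn) → AAA (Lys) — missense.
Synonymous: 2 of 4.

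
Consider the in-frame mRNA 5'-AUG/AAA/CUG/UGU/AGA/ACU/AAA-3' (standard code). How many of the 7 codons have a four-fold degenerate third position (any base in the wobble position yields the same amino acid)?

Codon 1 AUG (Met): third position 1-fold.
Codon 2 AAA (Lys): third position 2-fold.
Codon 3 CUG (Leu): third position 4-fold.
Codon 4 UGU (Cys): third position 2-fold.
Codon 5 AGA (Arg): third position 2-fold.
Codon 6 ACU (Thr): third position 4-fold.
Codon 7 AAA (Lys): third position 2-fold.
Four-fold degenerate third positions: 2.

2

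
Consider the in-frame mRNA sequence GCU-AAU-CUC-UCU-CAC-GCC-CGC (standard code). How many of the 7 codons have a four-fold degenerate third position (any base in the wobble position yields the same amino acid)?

Codon 1 GCU (Ala): third position 4-fold.
Codon 2 AAU (Asn): third position 2-fold.
Codon 3 CUC (Leu): third position 4-fold.
Codon 4 UCU (Ser): third position 4-fold.
Codon 5 CAC (His): third position 2-fold.
Codon 6 GCC (Ala): third position 4-fold.
Codon 7 CGC (Arg): third position 4-fold.
Four-fold degenerate third positions: 5.

5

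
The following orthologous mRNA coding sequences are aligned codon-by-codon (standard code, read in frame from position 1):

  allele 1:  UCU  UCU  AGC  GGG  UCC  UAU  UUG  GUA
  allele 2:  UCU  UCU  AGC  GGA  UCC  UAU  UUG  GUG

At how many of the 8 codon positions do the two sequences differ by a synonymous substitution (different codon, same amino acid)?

Codon 1: UCU Ser / UCU Ser — identical.
Codon 2: UCU Ser / UCU Ser — identical.
Codon 3: AGC Ser / AGC Ser — identical.
Codon 4: GGG Gly / GGA Gly — synonymous.
Codon 5: UCC Ser / UCC Ser — identical.
Codon 6: UAU Tyr / UAU Tyr — identical.
Codon 7: UUG Leu / UUG Leu — identical.
Codon 8: GUA Val / GUG Val — synonymous.
Synonymous differences: 2.

2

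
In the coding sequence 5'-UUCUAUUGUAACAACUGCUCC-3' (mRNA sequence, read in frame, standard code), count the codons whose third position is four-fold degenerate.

1

Codon 1 UUC (Phe): third position 2-fold.
Codon 2 UAU (Tyr): third position 2-fold.
Codon 3 UGU (Cys): third position 2-fold.
Codon 4 AAC (Asn): third position 2-fold.
Codon 5 AAC (Asn): third position 2-fold.
Codon 6 UGC (Cys): third position 2-fold.
Codon 7 UCC (Ser): third position 4-fold.
Four-fold degenerate third positions: 1.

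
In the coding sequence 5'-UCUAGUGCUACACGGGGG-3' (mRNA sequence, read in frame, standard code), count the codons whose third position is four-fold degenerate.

Codon 1 UCU (Ser): third position 4-fold.
Codon 2 AGU (Ser): third position 2-fold.
Codon 3 GCU (Ala): third position 4-fold.
Codon 4 ACA (Thr): third position 4-fold.
Codon 5 CGG (Arg): third position 4-fold.
Codon 6 GGG (Gly): third position 4-fold.
Four-fold degenerate third positions: 5.

5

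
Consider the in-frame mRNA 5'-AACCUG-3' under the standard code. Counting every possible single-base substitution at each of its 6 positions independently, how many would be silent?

5

Codon 1 (AAC, Asn): 1 synonymous substitution.
Codon 2 (CUG, Leu): 4 synonymous substitutions.
Total: 1 + 4 = 5.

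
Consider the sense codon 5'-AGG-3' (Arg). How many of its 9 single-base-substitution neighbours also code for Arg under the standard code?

Position 1: CGG → 1 synonymous.
Position 2: none → 0 synonymous.
Position 3: AGA → 1 synonymous.
Total: 1 + 0 + 1 = 2.

2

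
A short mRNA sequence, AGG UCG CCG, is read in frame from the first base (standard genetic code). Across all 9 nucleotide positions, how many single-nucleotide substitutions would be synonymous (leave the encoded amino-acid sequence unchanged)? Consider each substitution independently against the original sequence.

8

Codon 1 (AGG, Arg): 2 synonymous substitutions.
Codon 2 (UCG, Ser): 3 synonymous substitutions.
Codon 3 (CCG, Pro): 3 synonymous substitutions.
Total: 2 + 3 + 3 = 8.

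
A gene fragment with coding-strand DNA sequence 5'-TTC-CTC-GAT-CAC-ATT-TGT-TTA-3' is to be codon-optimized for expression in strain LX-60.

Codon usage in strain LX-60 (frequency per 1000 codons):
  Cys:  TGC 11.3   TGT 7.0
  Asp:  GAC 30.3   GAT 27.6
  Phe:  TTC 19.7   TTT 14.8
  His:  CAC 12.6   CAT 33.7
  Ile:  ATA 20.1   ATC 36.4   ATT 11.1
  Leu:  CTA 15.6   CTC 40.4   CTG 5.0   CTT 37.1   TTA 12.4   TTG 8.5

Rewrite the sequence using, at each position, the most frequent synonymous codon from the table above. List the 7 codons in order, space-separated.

TTC CTC GAC CAT ATC TGC CTC

Codon 1 (Phe): best is TTC at 19.7.
Codon 2 (Leu): best is CTC at 40.4.
Codon 3 (Asp): best is GAC at 30.3.
Codon 4 (His): best is CAT at 33.7.
Codon 5 (Ile): best is ATC at 36.4.
Codon 6 (Cys): best is TGC at 11.3.
Codon 7 (Leu): best is CTC at 40.4.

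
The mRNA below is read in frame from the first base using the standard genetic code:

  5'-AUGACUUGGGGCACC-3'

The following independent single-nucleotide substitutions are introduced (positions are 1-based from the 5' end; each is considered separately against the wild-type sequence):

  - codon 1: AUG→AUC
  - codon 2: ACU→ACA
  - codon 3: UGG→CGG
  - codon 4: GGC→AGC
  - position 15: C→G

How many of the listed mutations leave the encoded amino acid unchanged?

Codon 1: AUG (Met) → AUC (Ile) — missense.
Codon 2: ACU (Thr) → ACA (Thr) — synonymous.
Codon 3: UGG (Trp) → CGG (Arg) — missense.
Codon 4: GGC (Gly) → AGC (Ser) — missense.
Codon 5: ACC (Thr) → ACG (Thr) — synonymous.
Synonymous: 2 of 5.

2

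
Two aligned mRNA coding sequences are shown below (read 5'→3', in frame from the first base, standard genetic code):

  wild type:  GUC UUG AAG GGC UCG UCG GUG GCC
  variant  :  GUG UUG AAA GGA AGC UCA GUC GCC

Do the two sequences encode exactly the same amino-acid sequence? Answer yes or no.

Codon 1: GUC Val / GUG Val — synonymous.
Codon 2: UUG Leu / UUG Leu — identical.
Codon 3: AAG Lys / AAA Lys — synonymous.
Codon 4: GGC Gly / GGA Gly — synonymous.
Codon 5: UCG Ser / AGC Ser — synonymous.
Codon 6: UCG Ser / UCA Ser — synonymous.
Codon 7: GUG Val / GUC Val — synonymous.
Codon 8: GCC Ala / GCC Ala — identical.
Nonsynonymous differences: 0 → same protein.

yes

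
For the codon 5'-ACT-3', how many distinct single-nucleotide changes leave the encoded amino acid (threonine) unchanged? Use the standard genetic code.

Position 1: none → 0 synonymous.
Position 2: none → 0 synonymous.
Position 3: ACC, ACA, ACG → 3 synonymous.
Total: 0 + 0 + 3 = 3.

3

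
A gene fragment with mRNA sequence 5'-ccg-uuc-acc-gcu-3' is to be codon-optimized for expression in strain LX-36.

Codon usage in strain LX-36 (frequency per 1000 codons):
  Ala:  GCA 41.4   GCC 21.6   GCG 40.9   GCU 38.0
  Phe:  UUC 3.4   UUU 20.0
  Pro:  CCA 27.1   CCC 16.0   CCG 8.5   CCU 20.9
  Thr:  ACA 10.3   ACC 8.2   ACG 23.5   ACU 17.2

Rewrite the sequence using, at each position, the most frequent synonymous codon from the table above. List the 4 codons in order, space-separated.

CCA UUU ACG GCA

Codon 1 (Pro): best is CCA at 27.1.
Codon 2 (Phe): best is UUU at 20.0.
Codon 3 (Thr): best is ACG at 23.5.
Codon 4 (Ala): best is GCA at 41.4.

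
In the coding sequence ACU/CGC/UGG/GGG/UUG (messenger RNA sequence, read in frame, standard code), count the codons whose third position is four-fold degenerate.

3

Codon 1 ACU (Thr): third position 4-fold.
Codon 2 CGC (Arg): third position 4-fold.
Codon 3 UGG (Trp): third position 1-fold.
Codon 4 GGG (Gly): third position 4-fold.
Codon 5 UUG (Leu): third position 2-fold.
Four-fold degenerate third positions: 3.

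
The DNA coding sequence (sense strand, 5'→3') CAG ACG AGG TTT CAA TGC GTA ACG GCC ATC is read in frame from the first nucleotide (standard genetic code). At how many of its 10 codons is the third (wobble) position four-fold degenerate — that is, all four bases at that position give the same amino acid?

4

Codon 1 CAG (Gln): third position 2-fold.
Codon 2 ACG (Thr): third position 4-fold.
Codon 3 AGG (Arg): third position 2-fold.
Codon 4 TTT (Phe): third position 2-fold.
Codon 5 CAA (Gln): third position 2-fold.
Codon 6 TGC (Cys): third position 2-fold.
Codon 7 GTA (Val): third position 4-fold.
Codon 8 ACG (Thr): third position 4-fold.
Codon 9 GCC (Ala): third position 4-fold.
Codon 10 ATC (Ile): third position 3-fold.
Four-fold degenerate third positions: 4.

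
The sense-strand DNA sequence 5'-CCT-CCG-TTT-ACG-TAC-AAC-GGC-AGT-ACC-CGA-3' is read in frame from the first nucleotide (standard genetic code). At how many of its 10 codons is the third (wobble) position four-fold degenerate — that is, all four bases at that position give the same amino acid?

6

Codon 1 CCT (Pro): third position 4-fold.
Codon 2 CCG (Pro): third position 4-fold.
Codon 3 TTT (Phe): third position 2-fold.
Codon 4 ACG (Thr): third position 4-fold.
Codon 5 TAC (Tyr): third position 2-fold.
Codon 6 AAC (Asn): third position 2-fold.
Codon 7 GGC (Gly): third position 4-fold.
Codon 8 AGT (Ser): third position 2-fold.
Codon 9 ACC (Thr): third position 4-fold.
Codon 10 CGA (Arg): third position 4-fold.
Four-fold degenerate third positions: 6.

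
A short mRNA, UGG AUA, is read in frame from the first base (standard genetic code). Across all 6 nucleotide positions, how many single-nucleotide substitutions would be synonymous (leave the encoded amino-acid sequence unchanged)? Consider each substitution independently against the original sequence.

Codon 1 (UGG, Trp): 0 synonymous substitutions.
Codon 2 (AUA, Ile): 2 synonymous substitutions.
Total: 0 + 2 = 2.

2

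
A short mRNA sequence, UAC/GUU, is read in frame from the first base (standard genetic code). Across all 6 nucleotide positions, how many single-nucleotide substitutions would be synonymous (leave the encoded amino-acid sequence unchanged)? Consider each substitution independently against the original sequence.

4

Codon 1 (UAC, Tyr): 1 synonymous substitution.
Codon 2 (GUU, Val): 3 synonymous substitutions.
Total: 1 + 3 = 4.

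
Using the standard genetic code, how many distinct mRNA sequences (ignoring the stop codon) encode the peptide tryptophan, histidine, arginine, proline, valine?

192

Trp: 1 codon.
His: 2 codons.
Arg: 6 codons.
Pro: 4 codons.
Val: 4 codons.
1 × 2 × 6 × 4 × 4 = 192.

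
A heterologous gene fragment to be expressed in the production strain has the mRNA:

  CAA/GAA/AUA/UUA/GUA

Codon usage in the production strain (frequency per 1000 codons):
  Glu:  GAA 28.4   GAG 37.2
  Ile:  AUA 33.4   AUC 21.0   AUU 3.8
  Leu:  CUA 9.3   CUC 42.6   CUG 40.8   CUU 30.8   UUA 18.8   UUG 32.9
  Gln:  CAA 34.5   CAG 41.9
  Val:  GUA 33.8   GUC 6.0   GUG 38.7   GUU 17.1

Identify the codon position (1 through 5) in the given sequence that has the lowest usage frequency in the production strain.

Codon 1 CAA (Gln): 34.5 per 1000.
Codon 2 GAA (Glu): 28.4 per 1000.
Codon 3 AUA (Ile): 33.4 per 1000.
Codon 4 UUA (Leu): 18.8 per 1000.
Codon 5 GUA (Val): 33.8 per 1000.
Lowest frequency is 18.8 at codon 4.

4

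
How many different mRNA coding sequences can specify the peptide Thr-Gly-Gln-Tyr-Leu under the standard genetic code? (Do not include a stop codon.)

Thr: 4 codons.
Gly: 4 codons.
Gln: 2 codons.
Tyr: 2 codons.
Leu: 6 codons.
4 × 4 × 2 × 2 × 6 = 384.

384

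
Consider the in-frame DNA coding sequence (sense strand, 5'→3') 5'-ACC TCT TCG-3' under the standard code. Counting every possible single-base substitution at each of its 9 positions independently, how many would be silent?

9

Codon 1 (ACC, Thr): 3 synonymous substitutions.
Codon 2 (TCT, Ser): 3 synonymous substitutions.
Codon 3 (TCG, Ser): 3 synonymous substitutions.
Total: 3 + 3 + 3 = 9.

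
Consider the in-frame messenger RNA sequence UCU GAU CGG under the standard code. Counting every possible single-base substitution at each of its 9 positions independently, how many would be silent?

Codon 1 (UCU, Ser): 3 synonymous substitutions.
Codon 2 (GAU, Asp): 1 synonymous substitution.
Codon 3 (CGG, Arg): 4 synonymous substitutions.
Total: 3 + 1 + 4 = 8.

8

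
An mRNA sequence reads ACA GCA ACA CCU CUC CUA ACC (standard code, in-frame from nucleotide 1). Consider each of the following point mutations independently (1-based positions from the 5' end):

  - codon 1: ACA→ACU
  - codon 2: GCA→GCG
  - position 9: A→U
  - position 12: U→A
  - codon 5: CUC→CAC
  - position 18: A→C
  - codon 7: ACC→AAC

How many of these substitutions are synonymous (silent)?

Codon 1: ACA (Thr) → ACU (Thr) — synonymous.
Codon 2: GCA (Ala) → GCG (Ala) — synonymous.
Codon 3: ACA (Thr) → ACU (Thr) — synonymous.
Codon 4: CCU (Pro) → CCA (Pro) — synonymous.
Codon 5: CUC (Leu) → CAC (His) — missense.
Codon 6: CUA (Leu) → CUC (Leu) — synonymous.
Codon 7: ACC (Thr) → AAC (Asn) — missense.
Synonymous: 5 of 7.

5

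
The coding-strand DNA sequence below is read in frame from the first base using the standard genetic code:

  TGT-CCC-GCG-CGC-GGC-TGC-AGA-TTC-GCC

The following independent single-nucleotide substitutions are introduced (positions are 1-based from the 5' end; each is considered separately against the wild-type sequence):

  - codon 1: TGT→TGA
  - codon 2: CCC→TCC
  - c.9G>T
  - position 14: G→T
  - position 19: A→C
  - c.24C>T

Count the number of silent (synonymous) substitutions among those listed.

Codon 1: TGT (Cys) → TGA (Stop) — nonsense.
Codon 2: CCC (Pro) → TCC (Ser) — missense.
Codon 3: GCG (Ala) → GCT (Ala) — synonymous.
Codon 5: GGC (Gly) → GTC (Val) — missense.
Codon 7: AGA (Arg) → CGA (Arg) — synonymous.
Codon 8: TTC (Phe) → TTT (Phe) — synonymous.
Synonymous: 3 of 6.

3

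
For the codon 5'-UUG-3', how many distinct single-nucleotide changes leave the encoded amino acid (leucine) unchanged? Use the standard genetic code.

Position 1: CUG → 1 synonymous.
Position 2: none → 0 synonymous.
Position 3: UUA → 1 synonymous.
Total: 1 + 0 + 1 = 2.

2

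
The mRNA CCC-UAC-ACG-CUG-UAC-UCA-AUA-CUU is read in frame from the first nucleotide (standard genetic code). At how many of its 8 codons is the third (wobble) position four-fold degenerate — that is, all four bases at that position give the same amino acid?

5

Codon 1 CCC (Pro): third position 4-fold.
Codon 2 UAC (Tyr): third position 2-fold.
Codon 3 ACG (Thr): third position 4-fold.
Codon 4 CUG (Leu): third position 4-fold.
Codon 5 UAC (Tyr): third position 2-fold.
Codon 6 UCA (Ser): third position 4-fold.
Codon 7 AUA (Ile): third position 3-fold.
Codon 8 CUU (Leu): third position 4-fold.
Four-fold degenerate third positions: 5.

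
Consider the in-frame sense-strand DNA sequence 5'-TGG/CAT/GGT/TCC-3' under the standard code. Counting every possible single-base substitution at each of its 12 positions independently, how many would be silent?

7

Codon 1 (TGG, Trp): 0 synonymous substitutions.
Codon 2 (CAT, His): 1 synonymous substitution.
Codon 3 (GGT, Gly): 3 synonymous substitutions.
Codon 4 (TCC, Ser): 3 synonymous substitutions.
Total: 0 + 1 + 3 + 3 = 7.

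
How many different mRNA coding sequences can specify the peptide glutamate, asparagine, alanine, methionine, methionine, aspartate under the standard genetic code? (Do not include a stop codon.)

32

Glu: 2 codons.
Asn: 2 codons.
Ala: 4 codons.
Met: 1 codon.
Met: 1 codon.
Asp: 2 codons.
2 × 2 × 4 × 1 × 1 × 2 = 32.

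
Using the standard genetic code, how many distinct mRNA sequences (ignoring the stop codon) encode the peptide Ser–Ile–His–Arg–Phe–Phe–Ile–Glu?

Ser: 6 codons.
Ile: 3 codons.
His: 2 codons.
Arg: 6 codons.
Phe: 2 codons.
Phe: 2 codons.
Ile: 3 codons.
Glu: 2 codons.
6 × 3 × 2 × 6 × 2 × 2 × 3 × 2 = 5184.

5184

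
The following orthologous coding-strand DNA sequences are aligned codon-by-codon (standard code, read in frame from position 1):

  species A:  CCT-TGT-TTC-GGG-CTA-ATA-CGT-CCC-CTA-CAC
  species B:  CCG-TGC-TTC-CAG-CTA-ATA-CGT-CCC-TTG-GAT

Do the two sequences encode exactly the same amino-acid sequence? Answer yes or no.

Codon 1: CCT Pro / CCG Pro — synonymous.
Codon 2: TGT Cys / TGC Cys — synonymous.
Codon 3: TTC Phe / TTC Phe — identical.
Codon 4: GGG Gly / CAG Gln — nonsynonymous.
Codon 5: CTA Leu / CTA Leu — identical.
Codon 6: ATA Ile / ATA Ile — identical.
Codon 7: CGT Arg / CGT Arg — identical.
Codon 8: CCC Pro / CCC Pro — identical.
Codon 9: CTA Leu / TTG Leu — synonymous.
Codon 10: CAC His / GAT Asp — nonsynonymous.
Nonsynonymous differences: 2 → different protein.

no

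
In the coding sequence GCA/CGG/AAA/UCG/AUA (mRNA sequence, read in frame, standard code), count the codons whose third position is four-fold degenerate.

Codon 1 GCA (Ala): third position 4-fold.
Codon 2 CGG (Arg): third position 4-fold.
Codon 3 AAA (Lys): third position 2-fold.
Codon 4 UCG (Ser): third position 4-fold.
Codon 5 AUA (Ile): third position 3-fold.
Four-fold degenerate third positions: 3.

3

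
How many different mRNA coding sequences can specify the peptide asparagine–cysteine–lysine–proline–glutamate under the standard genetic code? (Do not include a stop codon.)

64

Asn: 2 codons.
Cys: 2 codons.
Lys: 2 codons.
Pro: 4 codons.
Glu: 2 codons.
2 × 2 × 2 × 4 × 2 = 64.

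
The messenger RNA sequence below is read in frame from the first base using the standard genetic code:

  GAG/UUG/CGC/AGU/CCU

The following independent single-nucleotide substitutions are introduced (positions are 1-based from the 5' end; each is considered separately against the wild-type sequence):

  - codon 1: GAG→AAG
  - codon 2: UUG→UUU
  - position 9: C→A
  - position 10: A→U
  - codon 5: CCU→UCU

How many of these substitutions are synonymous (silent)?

1

Codon 1: GAG (Glu) → AAG (Lys) — missense.
Codon 2: UUG (Leu) → UUU (Phe) — missense.
Codon 3: CGC (Arg) → CGA (Arg) — synonymous.
Codon 4: AGU (Ser) → UGU (Cys) — missense.
Codon 5: CCU (Pro) → UCU (Ser) — missense.
Synonymous: 1 of 5.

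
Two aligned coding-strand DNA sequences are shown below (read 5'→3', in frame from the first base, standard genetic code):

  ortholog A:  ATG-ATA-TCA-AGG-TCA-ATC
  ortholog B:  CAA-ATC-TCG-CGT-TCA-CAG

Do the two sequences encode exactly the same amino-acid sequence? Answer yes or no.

Codon 1: ATG Met / CAA Gln — nonsynonymous.
Codon 2: ATA Ile / ATC Ile — synonymous.
Codon 3: TCA Ser / TCG Ser — synonymous.
Codon 4: AGG Arg / CGT Arg — synonymous.
Codon 5: TCA Ser / TCA Ser — identical.
Codon 6: ATC Ile / CAG Gln — nonsynonymous.
Nonsynonymous differences: 2 → different protein.

no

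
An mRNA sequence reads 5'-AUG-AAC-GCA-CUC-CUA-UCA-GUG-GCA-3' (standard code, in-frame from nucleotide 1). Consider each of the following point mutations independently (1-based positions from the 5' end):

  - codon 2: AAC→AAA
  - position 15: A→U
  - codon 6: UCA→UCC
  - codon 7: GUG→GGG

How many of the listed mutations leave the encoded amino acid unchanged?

Codon 2: AAC (Asn) → AAA (Lys) — missense.
Codon 5: CUA (Leu) → CUU (Leu) — synonymous.
Codon 6: UCA (Ser) → UCC (Ser) — synonymous.
Codon 7: GUG (Val) → GGG (Gly) — missense.
Synonymous: 2 of 4.

2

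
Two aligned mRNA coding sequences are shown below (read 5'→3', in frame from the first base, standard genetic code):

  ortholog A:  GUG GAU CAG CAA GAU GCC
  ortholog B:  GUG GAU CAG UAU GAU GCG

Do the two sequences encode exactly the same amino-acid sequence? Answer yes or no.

no

Codon 1: GUG Val / GUG Val — identical.
Codon 2: GAU Asp / GAU Asp — identical.
Codon 3: CAG Gln / CAG Gln — identical.
Codon 4: CAA Gln / UAU Tyr — nonsynonymous.
Codon 5: GAU Asp / GAU Asp — identical.
Codon 6: GCC Ala / GCG Ala — synonymous.
Nonsynonymous differences: 1 → different protein.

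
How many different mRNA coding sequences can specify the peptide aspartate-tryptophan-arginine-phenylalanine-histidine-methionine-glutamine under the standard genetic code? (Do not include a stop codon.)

96

Asp: 2 codons.
Trp: 1 codon.
Arg: 6 codons.
Phe: 2 codons.
His: 2 codons.
Met: 1 codon.
Gln: 2 codons.
2 × 1 × 6 × 2 × 2 × 1 × 2 = 96.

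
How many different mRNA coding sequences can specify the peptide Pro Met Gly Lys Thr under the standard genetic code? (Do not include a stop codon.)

128

Pro: 4 codons.
Met: 1 codon.
Gly: 4 codons.
Lys: 2 codons.
Thr: 4 codons.
4 × 1 × 4 × 2 × 4 = 128.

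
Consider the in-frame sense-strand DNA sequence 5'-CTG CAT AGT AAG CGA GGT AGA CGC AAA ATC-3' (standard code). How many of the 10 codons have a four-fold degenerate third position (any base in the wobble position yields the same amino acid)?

Codon 1 CTG (Leu): third position 4-fold.
Codon 2 CAT (His): third position 2-fold.
Codon 3 AGT (Ser): third position 2-fold.
Codon 4 AAG (Lys): third position 2-fold.
Codon 5 CGA (Arg): third position 4-fold.
Codon 6 GGT (Gly): third position 4-fold.
Codon 7 AGA (Arg): third position 2-fold.
Codon 8 CGC (Arg): third position 4-fold.
Codon 9 AAA (Lys): third position 2-fold.
Codon 10 ATC (Ile): third position 3-fold.
Four-fold degenerate third positions: 4.

4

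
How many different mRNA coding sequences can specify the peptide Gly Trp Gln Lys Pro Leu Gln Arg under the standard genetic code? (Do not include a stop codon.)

4608

Gly: 4 codons.
Trp: 1 codon.
Gln: 2 codons.
Lys: 2 codons.
Pro: 4 codons.
Leu: 6 codons.
Gln: 2 codons.
Arg: 6 codons.
4 × 1 × 2 × 2 × 4 × 6 × 2 × 6 = 4608.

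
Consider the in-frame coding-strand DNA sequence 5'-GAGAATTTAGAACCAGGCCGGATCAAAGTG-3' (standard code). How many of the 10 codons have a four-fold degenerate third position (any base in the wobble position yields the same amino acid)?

Codon 1 GAG (Glu): third position 2-fold.
Codon 2 AAT (Asn): third position 2-fold.
Codon 3 TTA (Leu): third position 2-fold.
Codon 4 GAA (Glu): third position 2-fold.
Codon 5 CCA (Pro): third position 4-fold.
Codon 6 GGC (Gly): third position 4-fold.
Codon 7 CGG (Arg): third position 4-fold.
Codon 8 ATC (Ile): third position 3-fold.
Codon 9 AAA (Lys): third position 2-fold.
Codon 10 GTG (Val): third position 4-fold.
Four-fold degenerate third positions: 4.

4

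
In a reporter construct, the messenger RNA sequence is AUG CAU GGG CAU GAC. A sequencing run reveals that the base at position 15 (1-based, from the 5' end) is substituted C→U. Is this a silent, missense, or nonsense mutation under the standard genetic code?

silent

Position 15 falls in codon 5: GAC → Asp.
After the substitution the codon is GAU → Asp.
Both encode Asp, so the change is synonymous.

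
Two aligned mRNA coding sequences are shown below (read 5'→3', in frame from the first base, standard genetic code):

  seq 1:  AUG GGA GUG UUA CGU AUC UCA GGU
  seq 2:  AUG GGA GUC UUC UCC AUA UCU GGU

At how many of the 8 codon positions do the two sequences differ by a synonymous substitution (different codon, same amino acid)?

3

Codon 1: AUG Met / AUG Met — identical.
Codon 2: GGA Gly / GGA Gly — identical.
Codon 3: GUG Val / GUC Val — synonymous.
Codon 4: UUA Leu / UUC Phe — nonsynonymous.
Codon 5: CGU Arg / UCC Ser — nonsynonymous.
Codon 6: AUC Ile / AUA Ile — synonymous.
Codon 7: UCA Ser / UCU Ser — synonymous.
Codon 8: GGU Gly / GGU Gly — identical.
Synonymous differences: 3.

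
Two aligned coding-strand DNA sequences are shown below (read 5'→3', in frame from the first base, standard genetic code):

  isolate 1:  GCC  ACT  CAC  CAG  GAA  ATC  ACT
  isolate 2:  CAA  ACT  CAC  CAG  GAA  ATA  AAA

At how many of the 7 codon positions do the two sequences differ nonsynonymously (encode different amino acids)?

Codon 1: GCC Ala / CAA Gln — nonsynonymous.
Codon 2: ACT Thr / ACT Thr — identical.
Codon 3: CAC His / CAC His — identical.
Codon 4: CAG Gln / CAG Gln — identical.
Codon 5: GAA Glu / GAA Glu — identical.
Codon 6: ATC Ile / ATA Ile — synonymous.
Codon 7: ACT Thr / AAA Lys — nonsynonymous.
Nonsynonymous differences: 2.

2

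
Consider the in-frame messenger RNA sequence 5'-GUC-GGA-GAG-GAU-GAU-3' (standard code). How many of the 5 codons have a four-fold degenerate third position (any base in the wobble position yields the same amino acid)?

Codon 1 GUC (Val): third position 4-fold.
Codon 2 GGA (Gly): third position 4-fold.
Codon 3 GAG (Glu): third position 2-fold.
Codon 4 GAU (Asp): third position 2-fold.
Codon 5 GAU (Asp): third position 2-fold.
Four-fold degenerate third positions: 2.

2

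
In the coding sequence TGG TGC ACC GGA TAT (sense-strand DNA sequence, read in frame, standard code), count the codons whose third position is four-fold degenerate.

Codon 1 TGG (Trp): third position 1-fold.
Codon 2 TGC (Cys): third position 2-fold.
Codon 3 ACC (Thr): third position 4-fold.
Codon 4 GGA (Gly): third position 4-fold.
Codon 5 TAT (Tyr): third position 2-fold.
Four-fold degenerate third positions: 2.

2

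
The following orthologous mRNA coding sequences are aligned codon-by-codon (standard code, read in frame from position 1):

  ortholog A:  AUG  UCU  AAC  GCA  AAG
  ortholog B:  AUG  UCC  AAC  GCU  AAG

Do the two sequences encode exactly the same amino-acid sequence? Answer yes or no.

Codon 1: AUG Met / AUG Met — identical.
Codon 2: UCU Ser / UCC Ser — synonymous.
Codon 3: AAC Asn / AAC Asn — identical.
Codon 4: GCA Ala / GCU Ala — synonymous.
Codon 5: AAG Lys / AAG Lys — identical.
Nonsynonymous differences: 0 → same protein.

yes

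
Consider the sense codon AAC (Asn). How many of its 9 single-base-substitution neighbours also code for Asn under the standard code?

1

Position 1: none → 0 synonymous.
Position 2: none → 0 synonymous.
Position 3: AAT → 1 synonymous.
Total: 0 + 0 + 1 = 1.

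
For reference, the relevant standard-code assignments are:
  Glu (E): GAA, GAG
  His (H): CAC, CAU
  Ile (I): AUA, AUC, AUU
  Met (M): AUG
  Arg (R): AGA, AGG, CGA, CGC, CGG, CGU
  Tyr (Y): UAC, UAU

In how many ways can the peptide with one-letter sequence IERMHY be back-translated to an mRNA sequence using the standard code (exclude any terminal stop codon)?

Ile: 3 codons.
Glu: 2 codons.
Arg: 6 codons.
Met: 1 codon.
His: 2 codons.
Tyr: 2 codons.
3 × 2 × 6 × 1 × 2 × 2 = 144.

144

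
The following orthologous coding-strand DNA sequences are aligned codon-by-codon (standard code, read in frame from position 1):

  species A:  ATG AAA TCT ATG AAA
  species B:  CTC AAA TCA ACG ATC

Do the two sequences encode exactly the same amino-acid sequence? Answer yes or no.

Codon 1: ATG Met / CTC Leu — nonsynonymous.
Codon 2: AAA Lys / AAA Lys — identical.
Codon 3: TCT Ser / TCA Ser — synonymous.
Codon 4: ATG Met / ACG Thr — nonsynonymous.
Codon 5: AAA Lys / ATC Ile — nonsynonymous.
Nonsynonymous differences: 3 → different protein.

no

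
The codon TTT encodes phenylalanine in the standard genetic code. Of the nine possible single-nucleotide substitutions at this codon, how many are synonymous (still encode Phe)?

1

Position 1: none → 0 synonymous.
Position 2: none → 0 synonymous.
Position 3: TTC → 1 synonymous.
Total: 0 + 0 + 1 = 1.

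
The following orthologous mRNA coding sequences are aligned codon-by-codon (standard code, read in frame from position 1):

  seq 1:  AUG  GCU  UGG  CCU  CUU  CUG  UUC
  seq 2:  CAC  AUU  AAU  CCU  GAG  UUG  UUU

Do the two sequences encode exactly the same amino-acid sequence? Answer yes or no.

no

Codon 1: AUG Met / CAC His — nonsynonymous.
Codon 2: GCU Ala / AUU Ile — nonsynonymous.
Codon 3: UGG Trp / AAU Asn — nonsynonymous.
Codon 4: CCU Pro / CCU Pro — identical.
Codon 5: CUU Leu / GAG Glu — nonsynonymous.
Codon 6: CUG Leu / UUG Leu — synonymous.
Codon 7: UUC Phe / UUU Phe — synonymous.
Nonsynonymous differences: 4 → different protein.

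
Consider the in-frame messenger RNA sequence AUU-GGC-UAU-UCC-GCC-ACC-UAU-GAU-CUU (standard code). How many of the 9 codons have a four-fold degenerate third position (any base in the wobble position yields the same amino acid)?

Codon 1 AUU (Ile): third position 3-fold.
Codon 2 GGC (Gly): third position 4-fold.
Codon 3 UAU (Tyr): third position 2-fold.
Codon 4 UCC (Ser): third position 4-fold.
Codon 5 GCC (Ala): third position 4-fold.
Codon 6 ACC (Thr): third position 4-fold.
Codon 7 UAU (Tyr): third position 2-fold.
Codon 8 GAU (Asp): third position 2-fold.
Codon 9 CUU (Leu): third position 4-fold.
Four-fold degenerate third positions: 5.

5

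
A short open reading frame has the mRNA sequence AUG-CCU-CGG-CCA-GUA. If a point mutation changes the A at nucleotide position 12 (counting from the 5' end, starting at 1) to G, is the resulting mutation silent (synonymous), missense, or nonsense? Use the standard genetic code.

silent

Position 12 falls in codon 4: CCA → Pro.
After the substitution the codon is CCG → Pro.
Both encode Pro, so the change is synonymous.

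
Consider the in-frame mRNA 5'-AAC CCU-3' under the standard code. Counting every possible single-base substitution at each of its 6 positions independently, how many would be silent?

4

Codon 1 (AAC, Asn): 1 synonymous substitution.
Codon 2 (CCU, Pro): 3 synonymous substitutions.
Total: 1 + 3 = 4.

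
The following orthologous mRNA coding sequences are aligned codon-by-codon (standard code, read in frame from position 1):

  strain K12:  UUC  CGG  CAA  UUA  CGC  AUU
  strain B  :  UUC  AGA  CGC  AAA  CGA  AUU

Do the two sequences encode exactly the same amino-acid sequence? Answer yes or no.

Codon 1: UUC Phe / UUC Phe — identical.
Codon 2: CGG Arg / AGA Arg — synonymous.
Codon 3: CAA Gln / CGC Arg — nonsynonymous.
Codon 4: UUA Leu / AAA Lys — nonsynonymous.
Codon 5: CGC Arg / CGA Arg — synonymous.
Codon 6: AUU Ile / AUU Ile — identical.
Nonsynonymous differences: 2 → different protein.

no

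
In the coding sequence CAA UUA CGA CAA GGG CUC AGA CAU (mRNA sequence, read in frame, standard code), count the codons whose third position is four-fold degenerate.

Codon 1 CAA (Gln): third position 2-fold.
Codon 2 UUA (Leu): third position 2-fold.
Codon 3 CGA (Arg): third position 4-fold.
Codon 4 CAA (Gln): third position 2-fold.
Codon 5 GGG (Gly): third position 4-fold.
Codon 6 CUC (Leu): third position 4-fold.
Codon 7 AGA (Arg): third position 2-fold.
Codon 8 CAU (His): third position 2-fold.
Four-fold degenerate third positions: 3.

3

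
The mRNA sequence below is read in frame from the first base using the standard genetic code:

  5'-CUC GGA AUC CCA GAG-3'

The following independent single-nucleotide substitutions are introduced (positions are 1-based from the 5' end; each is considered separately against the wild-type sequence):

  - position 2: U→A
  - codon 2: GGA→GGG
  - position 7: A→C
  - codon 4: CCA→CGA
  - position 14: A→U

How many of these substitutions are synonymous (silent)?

Codon 1: CUC (Leu) → CAC (His) — missense.
Codon 2: GGA (Gly) → GGG (Gly) — synonymous.
Codon 3: AUC (Ile) → CUC (Leu) — missense.
Codon 4: CCA (Pro) → CGA (Arg) — missense.
Codon 5: GAG (Glu) → GUG (Val) — missense.
Synonymous: 1 of 5.

1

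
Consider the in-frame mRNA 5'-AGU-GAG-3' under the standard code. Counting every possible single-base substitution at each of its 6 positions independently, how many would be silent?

Codon 1 (AGU, Ser): 1 synonymous substitution.
Codon 2 (GAG, Glu): 1 synonymous substitution.
Total: 1 + 1 = 2.

2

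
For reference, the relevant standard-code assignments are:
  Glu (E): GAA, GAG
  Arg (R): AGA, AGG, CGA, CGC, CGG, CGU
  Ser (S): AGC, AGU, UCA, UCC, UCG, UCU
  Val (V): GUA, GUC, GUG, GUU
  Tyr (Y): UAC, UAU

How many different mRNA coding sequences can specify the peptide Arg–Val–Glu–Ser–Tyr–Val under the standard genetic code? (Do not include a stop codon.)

2304

Arg: 6 codons.
Val: 4 codons.
Glu: 2 codons.
Ser: 6 codons.
Tyr: 2 codons.
Val: 4 codons.
6 × 4 × 2 × 6 × 2 × 4 = 2304.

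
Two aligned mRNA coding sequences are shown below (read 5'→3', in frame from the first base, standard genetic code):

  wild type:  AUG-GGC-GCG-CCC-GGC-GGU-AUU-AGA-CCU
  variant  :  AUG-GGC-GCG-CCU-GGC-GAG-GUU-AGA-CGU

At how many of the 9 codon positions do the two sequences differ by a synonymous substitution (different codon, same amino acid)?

Codon 1: AUG Met / AUG Met — identical.
Codon 2: GGC Gly / GGC Gly — identical.
Codon 3: GCG Ala / GCG Ala — identical.
Codon 4: CCC Pro / CCU Pro — synonymous.
Codon 5: GGC Gly / GGC Gly — identical.
Codon 6: GGU Gly / GAG Glu — nonsynonymous.
Codon 7: AUU Ile / GUU Val — nonsynonymous.
Codon 8: AGA Arg / AGA Arg — identical.
Codon 9: CCU Pro / CGU Arg — nonsynonymous.
Synonymous differences: 1.

1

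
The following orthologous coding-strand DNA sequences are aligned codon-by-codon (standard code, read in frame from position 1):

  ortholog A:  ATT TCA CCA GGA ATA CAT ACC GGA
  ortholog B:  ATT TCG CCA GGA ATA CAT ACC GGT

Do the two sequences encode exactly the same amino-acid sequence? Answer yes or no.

Codon 1: ATT Ile / ATT Ile — identical.
Codon 2: TCA Ser / TCG Ser — synonymous.
Codon 3: CCA Pro / CCA Pro — identical.
Codon 4: GGA Gly / GGA Gly — identical.
Codon 5: ATA Ile / ATA Ile — identical.
Codon 6: CAT His / CAT His — identical.
Codon 7: ACC Thr / ACC Thr — identical.
Codon 8: GGA Gly / GGT Gly — synonymous.
Nonsynonymous differences: 0 → same protein.

yes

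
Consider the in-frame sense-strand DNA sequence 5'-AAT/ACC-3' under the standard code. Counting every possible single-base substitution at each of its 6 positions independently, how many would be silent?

Codon 1 (AAT, Asn): 1 synonymous substitution.
Codon 2 (ACC, Thr): 3 synonymous substitutions.
Total: 1 + 3 = 4.

4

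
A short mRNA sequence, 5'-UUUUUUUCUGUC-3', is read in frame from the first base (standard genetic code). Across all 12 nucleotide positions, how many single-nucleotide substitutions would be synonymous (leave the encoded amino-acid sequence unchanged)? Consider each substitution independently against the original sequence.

8

Codon 1 (UUU, Phe): 1 synonymous substitution.
Codon 2 (UUU, Phe): 1 synonymous substitution.
Codon 3 (UCU, Ser): 3 synonymous substitutions.
Codon 4 (GUC, Val): 3 synonymous substitutions.
Total: 1 + 1 + 3 + 3 = 8.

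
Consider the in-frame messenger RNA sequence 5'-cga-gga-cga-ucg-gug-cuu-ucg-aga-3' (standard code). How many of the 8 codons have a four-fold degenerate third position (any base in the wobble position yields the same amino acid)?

7

Codon 1 CGA (Arg): third position 4-fold.
Codon 2 GGA (Gly): third position 4-fold.
Codon 3 CGA (Arg): third position 4-fold.
Codon 4 UCG (Ser): third position 4-fold.
Codon 5 GUG (Val): third position 4-fold.
Codon 6 CUU (Leu): third position 4-fold.
Codon 7 UCG (Ser): third position 4-fold.
Codon 8 AGA (Arg): third position 2-fold.
Four-fold degenerate third positions: 7.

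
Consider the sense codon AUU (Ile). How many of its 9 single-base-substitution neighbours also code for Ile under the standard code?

Position 1: none → 0 synonymous.
Position 2: none → 0 synonymous.
Position 3: AUC, AUA → 2 synonymous.
Total: 0 + 0 + 2 = 2.

2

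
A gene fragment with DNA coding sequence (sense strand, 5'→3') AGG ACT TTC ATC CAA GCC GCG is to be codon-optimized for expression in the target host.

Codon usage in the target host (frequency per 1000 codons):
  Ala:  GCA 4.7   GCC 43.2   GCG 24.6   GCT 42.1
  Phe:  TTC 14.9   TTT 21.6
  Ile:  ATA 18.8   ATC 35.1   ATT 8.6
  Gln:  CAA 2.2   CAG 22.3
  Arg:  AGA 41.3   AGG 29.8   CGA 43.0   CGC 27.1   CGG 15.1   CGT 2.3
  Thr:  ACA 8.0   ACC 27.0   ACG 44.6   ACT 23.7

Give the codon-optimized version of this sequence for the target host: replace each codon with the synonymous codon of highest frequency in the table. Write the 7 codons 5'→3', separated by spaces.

CGA ACG TTT ATC CAG GCC GCC

Codon 1 (Arg): best is CGA at 43.0.
Codon 2 (Thr): best is ACG at 44.6.
Codon 3 (Phe): best is TTT at 21.6.
Codon 4 (Ile): best is ATC at 35.1.
Codon 5 (Gln): best is CAG at 22.3.
Codon 6 (Ala): best is GCC at 43.2.
Codon 7 (Ala): best is GCC at 43.2.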